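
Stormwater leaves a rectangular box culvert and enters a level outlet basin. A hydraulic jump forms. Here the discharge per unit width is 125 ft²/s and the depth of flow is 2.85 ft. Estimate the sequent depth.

y₂ = 17.1 ft

V₁ = q/y₁ = 125/2.85 = 43.9 ft/s. Fr₁ = V₁/√(g·y₁) = 43.9/√(32.2×2.85) = 4.58.
By Bélanger, y₂/y₁ = ½[√(1 + 8Fr₁²) − 1] = ½[√168.7 − 1] = 5.99.
y₂ = 5.99 × 2.85 = 17.1 ft.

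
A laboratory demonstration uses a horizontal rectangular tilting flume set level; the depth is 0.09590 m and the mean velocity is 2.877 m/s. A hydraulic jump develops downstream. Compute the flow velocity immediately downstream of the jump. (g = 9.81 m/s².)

Fr₁ = V₁/√(g·y₁) = 2.877/√(9.81×0.09590) = 2.966.
Conjugate-depth relation: y₂/y₁ = ½[√(1 + 8Fr₁²) − 1] = ½[√71.385 − 1] = 3.724.
y₂ = 3.724 × 0.09590 = 0.3572 m.
q = V₁·y₁ = 2.877 × 0.09590 = 0.2759 m²/s.
V₂ = q/y₂ = 0.2759/0.3572 = 0.7725 m/s.

V₂ = 0.7725 m/s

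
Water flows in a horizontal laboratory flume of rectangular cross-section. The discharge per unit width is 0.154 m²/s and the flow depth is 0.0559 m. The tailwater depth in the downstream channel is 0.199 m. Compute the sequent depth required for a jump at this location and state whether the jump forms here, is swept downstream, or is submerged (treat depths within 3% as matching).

y₂ = 0.267 m; the jump is swept downstream

V₁ = q/y₁ = 0.154/0.0559 = 2.75 m/s. Fr₁ = V₁/√(g·y₁) = 2.75/√(9.81×0.0559) = 3.72.
Conjugate-depth relation: y₂/y₁ = ½[√(1 + 8Fr₁²) − 1] = ½[√111.7 − 1] = 4.78.
y₂ = 4.78 × 0.0559 = 0.267 m.
Tailwater y_tw = 0.199 m: y_tw < y₂, so the jump is swept downstream.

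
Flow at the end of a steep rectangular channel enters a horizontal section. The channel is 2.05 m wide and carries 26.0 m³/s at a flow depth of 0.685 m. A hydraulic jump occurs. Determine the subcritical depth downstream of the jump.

y₂ = 6.59 m

q = Q/b = 26.0/2.05 = 12.7 m²/s; V₁ = q/y₁ = 18.5 m/s. Fr₁ = V₁/√(g·y₁) = 7.14.
Bélanger equation: y₂/y₁ = ½[√(1 + 8Fr₁²) − 1] = ½[√409.1 − 1] = 9.61.
y₂ = 9.61 × 0.685 = 6.59 m.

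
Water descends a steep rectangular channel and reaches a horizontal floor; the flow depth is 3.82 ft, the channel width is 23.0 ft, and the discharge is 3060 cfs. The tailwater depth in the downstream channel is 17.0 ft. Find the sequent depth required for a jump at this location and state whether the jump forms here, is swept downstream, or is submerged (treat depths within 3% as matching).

y₂ = 15.2 ft; the jump is submerged

q = Q/b = 3060/23.0 = 133 ft²/s; V₁ = q/y₁ = 34.8 ft/s. Fr₁ = V₁/√(g·y₁) = 3.14.
From the momentum equation for a rectangular channel, y₂/y₁ = ½[√(1 + 8Fr₁²) − 1] = ½[√79.89 − 1] = 3.97.
y₂ = 3.97 × 3.82 = 15.2 ft.
Tailwater y_tw = 17.0 ft: y_tw > y₂, so the jump is submerged.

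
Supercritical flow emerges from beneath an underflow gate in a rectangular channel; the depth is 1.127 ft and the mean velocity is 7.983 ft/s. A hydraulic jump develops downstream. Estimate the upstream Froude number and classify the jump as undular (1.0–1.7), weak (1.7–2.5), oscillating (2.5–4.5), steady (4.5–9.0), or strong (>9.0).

Fr₁ = V₁/√(g·y₁) = 7.983/√(32.2×1.127) = 1.325.
Fr₁ = 1.325 lies in the undular range.

Fr₁ = 1.325; undular jump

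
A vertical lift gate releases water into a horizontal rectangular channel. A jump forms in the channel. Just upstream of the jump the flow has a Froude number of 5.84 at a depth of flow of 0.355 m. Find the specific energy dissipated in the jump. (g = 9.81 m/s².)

Fr₁ = 5.84 (given).
By Bélanger, y₂/y₁ = ½[√(1 + 8Fr₁²) − 1] = ½[√273.8 − 1] = 7.77.
y₂ = 7.77 × 0.355 = 2.76 m.
V₁ = Fr₁·√(g·y₁) = 5.84×√(9.81×0.355) = 10.9 m/s; q = V₁·y₁ = 3.87 m²/s. V₂ = q/y₂ = 3.87/2.76 = 1.40 m/s. E₁ = y₁ + V₁²/2g = 6.41 m; E₂ = y₂ + V₂²/2g = 2.86 m. ΔE = E₁ − E₂ = 3.55 m.

ΔE = 3.55 m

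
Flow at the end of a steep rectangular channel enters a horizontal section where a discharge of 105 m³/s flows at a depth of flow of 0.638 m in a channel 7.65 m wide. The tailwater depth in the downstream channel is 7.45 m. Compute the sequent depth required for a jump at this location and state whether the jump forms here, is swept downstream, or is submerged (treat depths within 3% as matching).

y₂ = 7.45 m; the jump forms here

q = Q/b = 105/7.65 = 13.7 m²/s; V₁ = q/y₁ = 21.5 m/s. Fr₁ = V₁/√(g·y₁) = 8.60.
By Bélanger, y₂/y₁ = ½[√(1 + 8Fr₁²) − 1] = ½[√592.6 − 1] = 11.7.
y₂ = 11.7 × 0.638 = 7.45 m.
Tailwater y_tw = 7.45 m: y_tw ≈ y₂, so the jump forms here.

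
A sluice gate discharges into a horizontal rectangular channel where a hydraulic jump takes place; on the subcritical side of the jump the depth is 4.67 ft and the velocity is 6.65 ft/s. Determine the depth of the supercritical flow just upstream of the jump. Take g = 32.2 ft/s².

Fr₂ = V₂/√(g·y₂) = 6.65/√(32.2×4.67) = 0.542.
Applying the sequent-depth relation in reverse, y₁/y₂ = ½[√(1 + 8Fr₂²) − 1] = ½[√3.353 − 1] = 0.416.
y₁ = 0.416 × 4.67 = 1.94 ft.

y₁ = 1.94 ft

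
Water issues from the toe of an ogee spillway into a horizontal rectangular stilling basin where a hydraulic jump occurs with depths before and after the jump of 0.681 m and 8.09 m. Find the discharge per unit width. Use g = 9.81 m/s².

For a rectangular channel the momentum equation gives q² = ½·g·y₁·y₂·(y₁ + y₂) = ½×9.81×0.681×8.09×8.77 = 237.
q = √237 = 15.4 m²/s.

q = 15.4 m²/s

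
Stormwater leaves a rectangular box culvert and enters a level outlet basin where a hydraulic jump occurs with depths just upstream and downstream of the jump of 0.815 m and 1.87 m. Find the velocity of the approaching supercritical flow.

For a rectangular channel the momentum equation gives q² = ½·g·y₁·y₂·(y₁ + y₂) = ½×9.81×0.815×1.87×2.69 = 20.1.
q = √20.1 = 4.48 m²/s.
V₁ = q/y₁ = 4.48/0.815 = 5.50 m/s.

V₁ = 5.50 m/s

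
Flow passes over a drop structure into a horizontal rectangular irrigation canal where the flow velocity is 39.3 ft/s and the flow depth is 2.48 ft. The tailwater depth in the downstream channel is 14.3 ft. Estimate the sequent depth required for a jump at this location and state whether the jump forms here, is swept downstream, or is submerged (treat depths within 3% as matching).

y₂ = 14.2 ft; the jump forms here

Fr₁ = V₁/√(g·y₁) = 39.3/√(32.2×2.48) = 4.40.
Bélanger equation: y₂/y₁ = ½[√(1 + 8Fr₁²) − 1] = ½[√155.7 − 1] = 5.74.
y₂ = 5.74 × 2.48 = 14.2 ft.
Tailwater y_tw = 14.3 ft: y_tw ≈ y₂, so the jump forms here.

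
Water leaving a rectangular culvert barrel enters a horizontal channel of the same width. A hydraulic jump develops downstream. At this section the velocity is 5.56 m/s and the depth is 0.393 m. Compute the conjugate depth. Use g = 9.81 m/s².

y₂ = 1.39 m

Fr₁ = V₁/√(g·y₁) = 5.56/√(9.81×0.393) = 2.83.
Sequent-depth ratio: y₂/y₁ = ½[√(1 + 8Fr₁²) − 1] = ½[√65.15 − 1] = 3.54.
y₂ = 3.54 × 0.393 = 1.39 m.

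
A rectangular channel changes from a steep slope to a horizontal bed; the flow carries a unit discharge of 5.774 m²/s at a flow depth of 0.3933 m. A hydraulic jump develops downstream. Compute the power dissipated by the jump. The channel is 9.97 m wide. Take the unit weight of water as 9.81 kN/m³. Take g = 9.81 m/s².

V₁ = q/y₁ = 5.774/0.3933 = 14.68 m/s. Fr₁ = V₁/√(g·y₁) = 14.68/√(9.81×0.3933) = 7.474.
Bélanger equation: y₂/y₁ = ½[√(1 + 8Fr₁²) − 1] = ½[√447.89 − 1] = 10.08.
y₂ = 10.08 × 0.3933 = 3.965 m.
V₂ = q/y₂ = 5.774/3.965 = 1.456 m/s. E₁ = y₁ + V₁²/2g = 11.38 m; E₂ = y₂ + V₂²/2g = 4.073 m. ΔE = E₁ − E₂ = 7.305 m.
Q = q·b = 5.774 × 9.97 = 57.57 m³/s. P = γ·Q·ΔE = 9.81 × 57.57 × 7.305 = 4125 kW.

P = 4125 kW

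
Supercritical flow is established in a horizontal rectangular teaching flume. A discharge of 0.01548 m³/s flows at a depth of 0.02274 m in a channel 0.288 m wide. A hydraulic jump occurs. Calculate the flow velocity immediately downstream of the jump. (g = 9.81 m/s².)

V₂ = 0.3584 m/s

q = Q/b = 0.01548/0.288 = 0.05375 m²/s; V₁ = q/y₁ = 2.364 m/s. Fr₁ = V₁/√(g·y₁) = 5.004.
From the momentum equation for a rectangular channel, y₂/y₁ = ½[√(1 + 8Fr₁²) − 1] = ½[√201.36 − 1] = 6.595.
y₂ = 6.595 × 0.02274 = 0.1500 m.
V₂ = q/y₂ = 0.05375/0.1500 = 0.3584 m/s.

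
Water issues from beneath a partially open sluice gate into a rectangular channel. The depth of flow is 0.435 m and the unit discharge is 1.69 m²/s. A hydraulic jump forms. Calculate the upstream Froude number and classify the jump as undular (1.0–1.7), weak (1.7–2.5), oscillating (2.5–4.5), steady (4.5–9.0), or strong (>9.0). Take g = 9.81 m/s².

V₁ = q/y₁ = 1.69/0.435 = 3.89 m/s. Fr₁ = V₁/√(g·y₁) = 3.89/√(9.81×0.435) = 1.88.
Fr₁ = 1.88 lies in the weak range.

Fr₁ = 1.88; weak jump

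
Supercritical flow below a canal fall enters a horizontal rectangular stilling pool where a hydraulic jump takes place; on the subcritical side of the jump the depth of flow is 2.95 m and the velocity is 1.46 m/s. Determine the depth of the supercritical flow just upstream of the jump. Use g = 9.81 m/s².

y₁ = 0.384 m

Fr₂ = V₂/√(g·y₂) = 1.46/√(9.81×2.95) = 0.271.
The Bélanger relation is symmetric: y₁/y₂ = ½[√(1 + 8Fr₂²) − 1] = ½[√1.589 − 1] = 0.130.
y₁ = 0.130 × 2.95 = 0.384 m.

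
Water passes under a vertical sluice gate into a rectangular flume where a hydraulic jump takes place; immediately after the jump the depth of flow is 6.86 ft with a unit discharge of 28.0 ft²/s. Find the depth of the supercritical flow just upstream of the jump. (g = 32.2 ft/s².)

V₂ = q/y₂ = 28.0/6.86 = 4.08 ft/s; Fr₂ = V₂/√(g·y₂) = 0.275.
From the momentum equation (using Fr₂), y₁/y₂ = ½[√(1 + 8Fr₂²) − 1] = ½[√1.603 − 1] = 0.133.
y₁ = 0.133 × 6.86 = 0.913 ft.

y₁ = 0.913 ft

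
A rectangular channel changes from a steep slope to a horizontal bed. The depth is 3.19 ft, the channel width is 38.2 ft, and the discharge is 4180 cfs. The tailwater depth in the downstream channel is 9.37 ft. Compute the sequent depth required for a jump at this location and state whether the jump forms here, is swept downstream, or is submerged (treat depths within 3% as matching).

q = Q/b = 4180/38.2 = 109 ft²/s; V₁ = q/y₁ = 34.3 ft/s. Fr₁ = V₁/√(g·y₁) = 3.38.
Conjugate-depth relation: y₂/y₁ = ½[√(1 + 8Fr₁²) − 1] = ½[√92.64 − 1] = 4.31.
y₂ = 4.31 × 3.19 = 13.8 ft.
Tailwater y_tw = 9.37 ft: y_tw < y₂, so the jump is swept downstream.

y₂ = 13.8 ft; the jump is swept downstream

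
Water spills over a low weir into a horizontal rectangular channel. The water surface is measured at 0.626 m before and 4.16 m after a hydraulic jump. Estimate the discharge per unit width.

For a rectangular channel the momentum equation gives q² = ½·g·y₁·y₂·(y₁ + y₂) = ½×9.81×0.626×4.16×4.79 = 61.1.
q = √61.1 = 7.82 m²/s.

q = 7.82 m²/s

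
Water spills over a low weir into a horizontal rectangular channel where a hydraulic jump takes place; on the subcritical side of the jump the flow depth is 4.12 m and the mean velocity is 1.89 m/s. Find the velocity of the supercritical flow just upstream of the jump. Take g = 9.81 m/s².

V₁ = 12.3 m/s

Fr₂ = V₂/√(g·y₂) = 1.89/√(9.81×4.12) = 0.297.
Applying the sequent-depth relation in reverse, y₁/y₂ = ½[√(1 + 8Fr₂²) − 1] = ½[√1.707 − 1] = 0.153.
y₁ = 0.153 × 4.12 = 0.631 m.
V₁ = q/y₁ = 7.79/0.631 = 12.3 m/s.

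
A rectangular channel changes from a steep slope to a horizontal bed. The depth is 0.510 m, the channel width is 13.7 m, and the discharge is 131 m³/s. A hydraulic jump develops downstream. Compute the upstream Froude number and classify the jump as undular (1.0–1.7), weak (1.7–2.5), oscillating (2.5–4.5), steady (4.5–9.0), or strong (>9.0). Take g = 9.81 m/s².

Fr₁ = 8.38; steady jump

q = Q/b = 131/13.7 = 9.56 m²/s; V₁ = q/y₁ = 18.7 m/s. Fr₁ = V₁/√(g·y₁) = 8.38.
Fr₁ = 8.38 lies in the steady range.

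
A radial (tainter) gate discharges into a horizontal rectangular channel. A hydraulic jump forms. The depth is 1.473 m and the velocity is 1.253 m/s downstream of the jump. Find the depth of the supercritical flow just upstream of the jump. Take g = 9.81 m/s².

Fr₂ = V₂/√(g·y₂) = 1.253/√(9.81×1.473) = 0.3296.
Applying the sequent-depth relation in reverse, y₁/y₂ = ½[√(1 + 8Fr₂²) − 1] = ½[√1.8692 − 1] = 0.1836.
y₁ = 0.1836 × 1.473 = 0.2704 m.

y₁ = 0.2704 m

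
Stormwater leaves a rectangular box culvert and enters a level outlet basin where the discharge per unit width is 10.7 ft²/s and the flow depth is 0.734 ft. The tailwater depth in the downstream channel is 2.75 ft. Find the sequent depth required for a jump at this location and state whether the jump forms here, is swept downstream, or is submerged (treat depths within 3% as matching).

y₂ = 2.77 ft; the jump forms here

V₁ = q/y₁ = 10.7/0.734 = 14.6 ft/s. Fr₁ = V₁/√(g·y₁) = 14.6/√(32.2×0.734) = 3.00.
Sequent-depth ratio: y₂/y₁ = ½[√(1 + 8Fr₁²) − 1] = ½[√72.93 − 1] = 3.77.
y₂ = 3.77 × 0.734 = 2.77 ft.
Tailwater y_tw = 2.75 ft: y_tw ≈ y₂, so the jump forms here.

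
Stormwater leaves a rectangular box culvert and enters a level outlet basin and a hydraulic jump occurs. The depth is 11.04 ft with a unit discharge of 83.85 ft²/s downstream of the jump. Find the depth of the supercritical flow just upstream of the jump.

y₁ = 2.848 ft

V₂ = q/y₂ = 83.85/11.04 = 7.595 ft/s; Fr₂ = V₂/√(g·y₂) = 0.4028.
The Bélanger relation is symmetric: y₁/y₂ = ½[√(1 + 8Fr₂²) − 1] = ½[√2.2982 − 1] = 0.2580.
y₁ = 0.2580 × 11.04 = 2.848 ft.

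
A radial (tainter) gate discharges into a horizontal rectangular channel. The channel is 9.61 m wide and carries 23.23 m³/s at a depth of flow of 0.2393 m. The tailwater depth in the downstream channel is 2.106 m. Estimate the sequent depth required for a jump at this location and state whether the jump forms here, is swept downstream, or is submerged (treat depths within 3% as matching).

y₂ = 2.115 m; the jump forms here

q = Q/b = 23.23/9.61 = 2.417 m²/s; V₁ = q/y₁ = 10.10 m/s. Fr₁ = V₁/√(g·y₁) = 6.593.
From the momentum equation for a rectangular channel, y₂/y₁ = ½[√(1 + 8Fr₁²) − 1] = ½[√348.73 − 1] = 8.837.
y₂ = 8.837 × 0.2393 = 2.115 m.
Tailwater y_tw = 2.106 m: y_tw ≈ y₂, so the jump forms here.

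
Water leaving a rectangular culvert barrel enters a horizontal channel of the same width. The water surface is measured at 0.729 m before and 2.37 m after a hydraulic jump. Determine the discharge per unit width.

q = 5.12 m²/s

For a rectangular channel the momentum equation gives q² = ½·g·y₁·y₂·(y₁ + y₂) = ½×9.81×0.729×2.37×3.10 = 26.3.
q = √26.3 = 5.12 m²/s.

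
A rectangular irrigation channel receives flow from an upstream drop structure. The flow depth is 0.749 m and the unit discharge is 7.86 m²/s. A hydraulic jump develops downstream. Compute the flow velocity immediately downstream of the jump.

V₂ = 2.10 m/s

V₁ = q/y₁ = 7.86/0.749 = 10.5 m/s. Fr₁ = V₁/√(g·y₁) = 10.5/√(9.81×0.749) = 3.87.
Sequent-depth ratio: y₂/y₁ = ½[√(1 + 8Fr₁²) − 1] = ½[√120.9 − 1] = 5.00.
y₂ = 5.00 × 0.749 = 3.74 m.
V₂ = q/y₂ = 7.86/3.74 = 2.10 m/s.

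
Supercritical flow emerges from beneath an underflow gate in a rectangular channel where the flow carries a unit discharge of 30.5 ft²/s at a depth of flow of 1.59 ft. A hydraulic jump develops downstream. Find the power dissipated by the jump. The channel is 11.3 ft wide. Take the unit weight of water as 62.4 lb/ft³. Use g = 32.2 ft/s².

P = 58.7 hp

V₁ = q/y₁ = 30.5/1.59 = 19.2 ft/s. Fr₁ = V₁/√(g·y₁) = 19.2/√(32.2×1.59) = 2.68.
Conjugate-depth relation: y₂/y₁ = ½[√(1 + 8Fr₁²) − 1] = ½[√58.50 − 1] = 3.32.
y₂ = 3.32 × 1.59 = 5.29 ft.
V₂ = q/y₂ = 30.5/5.29 = 5.77 ft/s. E₁ = y₁ + V₁²/2g = 7.30 ft; E₂ = y₂ + V₂²/2g = 5.80 ft. ΔE = E₁ − E₂ = 1.50 ft.
Q = q·b = 30.5 × 11.3 = 345 cfs. P = γ·Q·ΔE/550 = 62.4 × 345 × 1.50 / 550 = 58.7 hp.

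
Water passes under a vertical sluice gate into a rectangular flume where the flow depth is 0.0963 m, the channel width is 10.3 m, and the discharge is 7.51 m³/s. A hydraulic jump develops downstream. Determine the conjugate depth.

q = Q/b = 7.51/10.3 = 0.729 m²/s; V₁ = q/y₁ = 7.57 m/s. Fr₁ = V₁/√(g·y₁) = 7.79.
Sequent-depth ratio: y₂/y₁ = ½[√(1 + 8Fr₁²) − 1] = ½[√486.5 − 1] = 10.5.
y₂ = 10.5 × 0.0963 = 1.01 m.

y₂ = 1.01 m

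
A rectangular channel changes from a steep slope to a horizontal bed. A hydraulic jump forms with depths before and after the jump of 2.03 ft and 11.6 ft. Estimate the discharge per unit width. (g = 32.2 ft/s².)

For a rectangular channel the momentum equation gives q² = ½·g·y₁·y₂·(y₁ + y₂) = ½×32.2×2.03×11.6×13.6 = 5167.
q = √5167 = 71.9 ft²/s.

q = 71.9 ft²/s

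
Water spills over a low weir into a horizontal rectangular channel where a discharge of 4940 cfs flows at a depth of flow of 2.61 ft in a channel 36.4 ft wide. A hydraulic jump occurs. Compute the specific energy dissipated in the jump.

ΔE = 24.2 ft

q = Q/b = 4940/36.4 = 136 ft²/s; V₁ = q/y₁ = 52.0 ft/s. Fr₁ = V₁/√(g·y₁) = 5.67.
Conjugate-depth relation: y₂/y₁ = ½[√(1 + 8Fr₁²) − 1] = ½[√258.4 − 1] = 7.54.
y₂ = 7.54 × 2.61 = 19.7 ft.
Head loss: ΔE = (y₂ − y₁)³/(4y₁y₂) = (19.7 − 2.61)³/(4×2.61×19.7) = 4967/205 = 24.2 ft.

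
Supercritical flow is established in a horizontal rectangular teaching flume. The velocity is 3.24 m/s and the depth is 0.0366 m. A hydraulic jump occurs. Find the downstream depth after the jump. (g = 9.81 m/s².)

y₂ = 0.262 m

Fr₁ = V₁/√(g·y₁) = 3.24/√(9.81×0.0366) = 5.41.
By Bélanger, y₂/y₁ = ½[√(1 + 8Fr₁²) − 1] = ½[√234.9 − 1] = 7.16.
y₂ = 7.16 × 0.0366 = 0.262 m.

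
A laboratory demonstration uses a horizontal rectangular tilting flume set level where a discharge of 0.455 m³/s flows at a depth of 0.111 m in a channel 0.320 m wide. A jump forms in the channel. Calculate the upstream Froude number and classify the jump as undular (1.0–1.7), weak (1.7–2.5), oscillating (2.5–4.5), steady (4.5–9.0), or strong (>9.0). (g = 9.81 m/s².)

q = Q/b = 0.455/0.320 = 1.42 m²/s; V₁ = q/y₁ = 12.8 m/s. Fr₁ = V₁/√(g·y₁) = 12.3.
Fr₁ = 12.3 lies in the strong range.

Fr₁ = 12.3; strong jump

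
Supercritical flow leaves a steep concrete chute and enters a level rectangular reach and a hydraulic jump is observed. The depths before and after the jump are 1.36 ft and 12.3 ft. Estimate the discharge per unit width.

For a rectangular channel the momentum equation gives q² = ½·g·y₁·y₂·(y₁ + y₂) = ½×32.2×1.36×12.3×13.7 = 3679.
q = √3679 = 60.7 ft²/s.

q = 60.7 ft²/s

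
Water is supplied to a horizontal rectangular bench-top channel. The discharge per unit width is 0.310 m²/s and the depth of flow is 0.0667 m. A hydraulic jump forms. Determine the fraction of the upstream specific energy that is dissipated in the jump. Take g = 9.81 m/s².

ΔE/E₁ = 0.547 (54.7%)

V₁ = q/y₁ = 0.310/0.0667 = 4.65 m/s. Fr₁ = V₁/√(g·y₁) = 4.65/√(9.81×0.0667) = 5.75.
Bélanger equation: y₂/y₁ = ½[√(1 + 8Fr₁²) − 1] = ½[√265.1 − 1] = 7.64.
y₂ = 7.64 × 0.0667 = 0.510 m.
E₁ = y₁ + V₁²/2g = 1.17 m. ΔE = (y₂ − y₁)³/(4y₁y₂) = 0.639 m. ΔE/E₁ = 0.639/1.17 = 0.547.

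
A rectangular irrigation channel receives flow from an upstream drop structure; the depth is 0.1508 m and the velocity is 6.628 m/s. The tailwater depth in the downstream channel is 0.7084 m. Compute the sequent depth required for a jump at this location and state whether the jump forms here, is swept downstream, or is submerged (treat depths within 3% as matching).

Fr₁ = V₁/√(g·y₁) = 6.628/√(9.81×0.1508) = 5.449.
From the momentum equation for a rectangular channel, y₂/y₁ = ½[√(1 + 8Fr₁²) − 1] = ½[√238.57 − 1] = 7.223.
y₂ = 7.223 × 0.1508 = 1.089 m.
Tailwater y_tw = 0.7084 m: y_tw < y₂, so the jump is swept downstream.

y₂ = 1.089 m; the jump is swept downstream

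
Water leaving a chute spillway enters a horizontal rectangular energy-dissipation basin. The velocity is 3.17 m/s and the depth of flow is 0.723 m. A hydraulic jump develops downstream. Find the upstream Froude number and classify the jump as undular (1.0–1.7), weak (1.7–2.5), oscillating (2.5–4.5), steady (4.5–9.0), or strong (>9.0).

Fr₁ = V₁/√(g·y₁) = 3.17/√(9.81×0.723) = 1.19.
Fr₁ = 1.19 lies in the undular range.

Fr₁ = 1.19; undular jump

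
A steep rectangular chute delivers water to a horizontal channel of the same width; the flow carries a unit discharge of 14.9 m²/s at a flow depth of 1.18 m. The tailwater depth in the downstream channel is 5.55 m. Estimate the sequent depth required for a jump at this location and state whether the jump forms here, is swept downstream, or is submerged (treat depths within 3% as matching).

y₂ = 5.63 m; the jump forms here

V₁ = q/y₁ = 14.9/1.18 = 12.6 m/s. Fr₁ = V₁/√(g·y₁) = 12.6/√(9.81×1.18) = 3.71.
From the momentum equation for a rectangular channel, y₂/y₁ = ½[√(1 + 8Fr₁²) − 1] = ½[√111.2 − 1] = 4.77.
y₂ = 4.77 × 1.18 = 5.63 m.
Tailwater y_tw = 5.55 m: y_tw ≈ y₂, so the jump forms here.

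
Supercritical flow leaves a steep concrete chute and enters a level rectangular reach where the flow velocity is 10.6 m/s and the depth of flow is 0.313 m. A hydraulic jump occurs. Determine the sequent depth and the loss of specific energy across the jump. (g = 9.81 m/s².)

Fr₁ = V₁/√(g·y₁) = 10.6/√(9.81×0.313) = 6.05.
From the momentum equation for a rectangular channel, y₂/y₁ = ½[√(1 + 8Fr₁²) − 1] = ½[√293.7 − 1] = 8.07.
y₂ = 8.07 × 0.313 = 2.53 m.
q = V₁·y₁ = 10.6 × 0.313 = 3.32 m²/s. V₂ = q/y₂ = 3.32/2.53 = 1.31 m/s. E₁ = y₁ + V₁²/2g = 6.04 m; E₂ = y₂ + V₂²/2g = 2.61 m. ΔE = E₁ − E₂ = 3.43 m.

y₂ = 2.53 m; ΔE = 3.43 m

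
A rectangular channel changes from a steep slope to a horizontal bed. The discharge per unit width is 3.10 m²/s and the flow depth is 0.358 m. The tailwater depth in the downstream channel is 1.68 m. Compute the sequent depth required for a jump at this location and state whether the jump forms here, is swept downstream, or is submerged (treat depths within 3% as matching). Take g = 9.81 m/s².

V₁ = q/y₁ = 3.10/0.358 = 8.66 m/s. Fr₁ = V₁/√(g·y₁) = 8.66/√(9.81×0.358) = 4.62.
By Bélanger, y₂/y₁ = ½[√(1 + 8Fr₁²) − 1] = ½[√171.8 − 1] = 6.05.
y₂ = 6.05 × 0.358 = 2.17 m.
Tailwater y_tw = 1.68 m: y_tw < y₂, so the jump is swept downstream.

y₂ = 2.17 m; the jump is swept downstream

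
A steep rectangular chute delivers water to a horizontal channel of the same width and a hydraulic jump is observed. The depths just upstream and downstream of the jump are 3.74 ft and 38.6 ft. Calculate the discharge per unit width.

For a rectangular channel the momentum equation gives q² = ½·g·y₁·y₂·(y₁ + y₂) = ½×32.2×3.74×38.6×42.3 = 98409.
q = √98409 = 314 ft²/s.

q = 314 ft²/s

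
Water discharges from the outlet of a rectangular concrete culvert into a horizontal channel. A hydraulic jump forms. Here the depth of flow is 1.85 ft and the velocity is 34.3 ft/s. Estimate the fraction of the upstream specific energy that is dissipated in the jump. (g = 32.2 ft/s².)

Fr₁ = V₁/√(g·y₁) = 34.3/√(32.2×1.85) = 4.44.
From the momentum equation for a rectangular channel, y₂/y₁ = ½[√(1 + 8Fr₁²) − 1] = ½[√159.0 − 1] = 5.80.
y₂ = 5.80 × 1.85 = 10.7 ft.
E₁ = y₁ + V₁²/2g = 20.1 ft. ΔE = (y₂ − y₁)³/(4y₁y₂) = 8.84 ft. ΔE/E₁ = 8.84/20.1 = 0.439.

ΔE/E₁ = 0.439 (43.9%)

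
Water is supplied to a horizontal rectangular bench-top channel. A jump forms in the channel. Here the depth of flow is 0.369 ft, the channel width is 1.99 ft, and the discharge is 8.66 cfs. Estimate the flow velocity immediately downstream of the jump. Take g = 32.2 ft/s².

q = Q/b = 8.66/1.99 = 4.35 ft²/s; V₁ = q/y₁ = 11.8 ft/s. Fr₁ = V₁/√(g·y₁) = 3.42.
By Bélanger, y₂/y₁ = ½[√(1 + 8Fr₁²) − 1] = ½[√94.65 − 1] = 4.36.
y₂ = 4.36 × 0.369 = 1.61 ft.
V₂ = q/y₂ = 4.35/1.61 = 2.70 ft/s.

V₂ = 2.70 ft/s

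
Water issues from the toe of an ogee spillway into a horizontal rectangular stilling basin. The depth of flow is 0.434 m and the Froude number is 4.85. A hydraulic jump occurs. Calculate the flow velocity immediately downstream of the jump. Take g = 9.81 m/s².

V₂ = 1.57 m/s

Fr₁ = 4.85 (given).
By Bélanger, y₂/y₁ = ½[√(1 + 8Fr₁²) − 1] = ½[√189.2 − 1] = 6.38.
y₂ = 6.38 × 0.434 = 2.77 m.
V₁ = Fr₁·√(g·y₁) = 4.85×√(9.81×0.434) = 10.0 m/s; q = V₁·y₁ = 4.34 m²/s.
V₂ = q/y₂ = 4.34/2.77 = 1.57 m/s.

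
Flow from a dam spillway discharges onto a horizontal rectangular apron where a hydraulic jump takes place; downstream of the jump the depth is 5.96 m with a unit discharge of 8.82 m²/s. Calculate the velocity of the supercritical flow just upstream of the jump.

V₂ = q/y₂ = 8.82/5.96 = 1.48 m/s; Fr₂ = V₂/√(g·y₂) = 0.194.
The Bélanger relation is symmetric: y₁/y₂ = ½[√(1 + 8Fr₂²) − 1] = ½[√1.300 − 1] = 0.0700.
y₁ = 0.0700 × 5.96 = 0.417 m.
V₁ = q/y₁ = 8.82/0.417 = 21.1 m/s.

V₁ = 21.1 m/s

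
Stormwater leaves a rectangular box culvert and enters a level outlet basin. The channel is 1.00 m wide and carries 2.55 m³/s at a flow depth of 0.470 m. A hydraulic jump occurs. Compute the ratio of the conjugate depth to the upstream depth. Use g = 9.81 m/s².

y₂/y₁ = 3.11

q = Q/b = 2.55/1.00 = 2.55 m²/s; V₁ = q/y₁ = 5.43 m/s. Fr₁ = V₁/√(g·y₁) = 2.53.
Conjugate-depth relation: y₂/y₁ = ½[√(1 + 8Fr₁²) − 1] = ½[√52.07 − 1] = 3.11.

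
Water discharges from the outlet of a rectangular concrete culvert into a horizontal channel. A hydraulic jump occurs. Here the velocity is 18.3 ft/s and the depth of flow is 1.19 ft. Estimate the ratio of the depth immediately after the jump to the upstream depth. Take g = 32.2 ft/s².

Fr₁ = V₁/√(g·y₁) = 18.3/√(32.2×1.19) = 2.96.
By Bélanger, y₂/y₁ = ½[√(1 + 8Fr₁²) − 1] = ½[√70.92 − 1] = 3.71.

y₂/y₁ = 3.71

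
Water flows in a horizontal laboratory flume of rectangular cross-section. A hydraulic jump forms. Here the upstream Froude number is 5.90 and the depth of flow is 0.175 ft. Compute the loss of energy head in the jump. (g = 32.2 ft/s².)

Fr₁ = 5.90 (given).
Bélanger equation: y₂/y₁ = ½[√(1 + 8Fr₁²) − 1] = ½[√279.5 − 1] = 7.86.
y₂ = 7.86 × 0.175 = 1.38 ft.
Head loss: ΔE = (y₂ − y₁)³/(4y₁y₂) = (1.38 − 0.175)³/(4×0.175×1.38) = 1.73/0.963 = 1.80 ft.

ΔE = 1.80 ft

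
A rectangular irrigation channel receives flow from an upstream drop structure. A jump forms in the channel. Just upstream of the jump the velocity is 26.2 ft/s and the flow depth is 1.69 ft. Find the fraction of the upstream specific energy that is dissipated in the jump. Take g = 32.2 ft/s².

Fr₁ = V₁/√(g·y₁) = 26.2/√(32.2×1.69) = 3.55.
From the momentum equation for a rectangular channel, y₂/y₁ = ½[√(1 + 8Fr₁²) − 1] = ½[√101.9 − 1] = 4.55.
y₂ = 4.55 × 1.69 = 7.69 ft.
E₁ = y₁ + V₁²/2g = 12.3 ft. ΔE = (y₂ − y₁)³/(4y₁y₂) = 4.15 ft. ΔE/E₁ = 4.15/12.3 = 0.336.

ΔE/E₁ = 0.336 (33.6%)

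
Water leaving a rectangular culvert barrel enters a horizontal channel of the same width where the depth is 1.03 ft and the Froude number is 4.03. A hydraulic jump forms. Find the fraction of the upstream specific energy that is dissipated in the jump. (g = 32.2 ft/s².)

ΔE/E₁ = 0.395 (39.5%)

Fr₁ = 4.03 (given).
Sequent-depth ratio: y₂/y₁ = ½[√(1 + 8Fr₁²) − 1] = ½[√130.9 − 1] = 5.22.
y₂ = 5.22 × 1.03 = 5.38 ft.
E₁ = y₁(1 + Fr₁²/2) = 1.03×(1 + 4.03²/2) = 9.39 ft. ΔE = (y₂ − y₁)³/(4y₁y₂) = 3.71 ft. ΔE/E₁ = 3.71/9.39 = 0.395.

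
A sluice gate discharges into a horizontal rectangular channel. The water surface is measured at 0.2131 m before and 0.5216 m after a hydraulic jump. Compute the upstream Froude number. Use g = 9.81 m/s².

Fr₁ = 2.054

For a rectangular channel the momentum equation gives q² = ½·g·y₁·y₂·(y₁ + y₂) = ½×9.81×0.2131×0.5216×0.7347 = 0.4006.
q = √0.4006 = 0.6329 m²/s.
V₁ = q/y₁ = 2.970 m/s; Fr₁ = V₁/√(g·y₁) = 2.054.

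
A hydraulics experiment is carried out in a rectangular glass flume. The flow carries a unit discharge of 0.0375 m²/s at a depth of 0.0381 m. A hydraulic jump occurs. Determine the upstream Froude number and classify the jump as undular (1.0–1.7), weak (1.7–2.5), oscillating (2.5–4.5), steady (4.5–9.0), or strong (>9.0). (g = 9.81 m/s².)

Fr₁ = 1.61; undular jump

V₁ = q/y₁ = 0.0375/0.0381 = 0.984 m/s. Fr₁ = V₁/√(g·y₁) = 0.984/√(9.81×0.0381) = 1.61.
Fr₁ = 1.61 lies in the undular range.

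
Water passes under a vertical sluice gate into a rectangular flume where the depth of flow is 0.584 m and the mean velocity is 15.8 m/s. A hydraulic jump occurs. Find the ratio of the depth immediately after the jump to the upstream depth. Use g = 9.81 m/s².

y₂/y₁ = 8.85

Fr₁ = V₁/√(g·y₁) = 15.8/√(9.81×0.584) = 6.60.
Sequent-depth ratio: y₂/y₁ = ½[√(1 + 8Fr₁²) − 1] = ½[√349.6 − 1] = 8.85.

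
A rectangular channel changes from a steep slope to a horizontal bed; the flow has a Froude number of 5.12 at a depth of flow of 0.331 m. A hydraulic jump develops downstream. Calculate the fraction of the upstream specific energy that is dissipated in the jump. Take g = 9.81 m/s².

ΔE/E₁ = 0.501 (50.1%)

Fr₁ = 5.12 (given).
By Bélanger, y₂/y₁ = ½[√(1 + 8Fr₁²) − 1] = ½[√210.7 − 1] = 6.76.
y₂ = 6.76 × 0.331 = 2.24 m.
E₁ = y₁(1 + Fr₁²/2) = 0.331×(1 + 5.12²/2) = 4.67 m. ΔE = (y₂ − y₁)³/(4y₁y₂) = 2.34 m. ΔE/E₁ = 2.34/4.67 = 0.501.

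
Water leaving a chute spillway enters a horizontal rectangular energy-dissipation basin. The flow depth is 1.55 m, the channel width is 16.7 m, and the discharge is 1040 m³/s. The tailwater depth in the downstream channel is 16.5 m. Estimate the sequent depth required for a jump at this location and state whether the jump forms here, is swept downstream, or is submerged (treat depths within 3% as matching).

y₂ = 21.8 m; the jump is swept downstream

q = Q/b = 1040/16.7 = 62.3 m²/s; V₁ = q/y₁ = 40.2 m/s. Fr₁ = V₁/√(g·y₁) = 10.3.
By Bélanger, y₂/y₁ = ½[√(1 + 8Fr₁²) − 1] = ½[√850.3 − 1] = 14.1.
y₂ = 14.1 × 1.55 = 21.8 m.
Tailwater y_tw = 16.5 m: y_tw < y₂, so the jump is swept downstream.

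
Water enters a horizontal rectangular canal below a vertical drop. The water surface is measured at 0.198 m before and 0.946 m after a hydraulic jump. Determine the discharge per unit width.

For a rectangular channel the momentum equation gives q² = ½·g·y₁·y₂·(y₁ + y₂) = ½×9.81×0.198×0.946×1.14 = 1.05.
q = √1.05 = 1.03 m²/s.

q = 1.03 m²/s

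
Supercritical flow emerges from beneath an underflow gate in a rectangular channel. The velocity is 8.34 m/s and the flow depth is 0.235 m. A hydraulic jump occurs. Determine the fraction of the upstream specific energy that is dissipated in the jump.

ΔE/E₁ = 0.529 (52.9%)

Fr₁ = V₁/√(g·y₁) = 8.34/√(9.81×0.235) = 5.49.
Bélanger equation: y₂/y₁ = ½[√(1 + 8Fr₁²) − 1] = ½[√242.4 − 1] = 7.28.
y₂ = 7.28 × 0.235 = 1.71 m.
E₁ = y₁ + V₁²/2g = 3.78 m. ΔE = (y₂ − y₁)³/(4y₁y₂) = 2.00 m. ΔE/E₁ = 2.00/3.78 = 0.529.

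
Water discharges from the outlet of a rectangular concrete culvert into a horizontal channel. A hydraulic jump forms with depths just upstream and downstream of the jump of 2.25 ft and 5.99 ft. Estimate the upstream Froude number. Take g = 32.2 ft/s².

For a rectangular channel the momentum equation gives q² = ½·g·y₁·y₂·(y₁ + y₂) = ½×32.2×2.25×5.99×8.24 = 1788.
q = √1788 = 42.3 ft²/s.
V₁ = q/y₁ = 18.8 ft/s; Fr₁ = V₁/√(g·y₁) = 2.21.

Fr₁ = 2.21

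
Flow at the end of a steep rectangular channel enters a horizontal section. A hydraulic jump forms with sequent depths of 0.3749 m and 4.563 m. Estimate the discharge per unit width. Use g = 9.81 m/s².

q = 6.437 m²/s

For a rectangular channel the momentum equation gives q² = ½·g·y₁·y₂·(y₁ + y₂) = ½×9.81×0.3749×4.563×4.938 = 41.43.
q = √41.43 = 6.437 m²/s.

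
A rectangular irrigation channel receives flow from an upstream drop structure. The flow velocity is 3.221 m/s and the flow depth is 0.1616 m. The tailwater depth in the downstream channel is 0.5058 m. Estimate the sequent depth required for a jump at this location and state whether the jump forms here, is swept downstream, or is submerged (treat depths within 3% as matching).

y₂ = 0.5094 m; the jump forms here

Fr₁ = V₁/√(g·y₁) = 3.221/√(9.81×0.1616) = 2.558.
From the momentum equation for a rectangular channel, y₂/y₁ = ½[√(1 + 8Fr₁²) − 1] = ½[√53.355 − 1] = 3.152.
y₂ = 3.152 × 0.1616 = 0.5094 m.
Tailwater y_tw = 0.5058 m: y_tw ≈ y₂, so the jump forms here.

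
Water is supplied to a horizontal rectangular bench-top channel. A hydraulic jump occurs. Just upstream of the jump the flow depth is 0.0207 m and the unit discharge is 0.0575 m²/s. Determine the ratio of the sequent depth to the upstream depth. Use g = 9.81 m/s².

V₁ = q/y₁ = 0.0575/0.0207 = 2.78 m/s. Fr₁ = V₁/√(g·y₁) = 2.78/√(9.81×0.0207) = 6.16.
By Bélanger, y₂/y₁ = ½[√(1 + 8Fr₁²) − 1] = ½[√305.0 − 1] = 8.23.

y₂/y₁ = 8.23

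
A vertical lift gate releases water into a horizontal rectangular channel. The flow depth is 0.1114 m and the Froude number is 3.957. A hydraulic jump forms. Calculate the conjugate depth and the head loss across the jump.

y₂ = 0.5702 m; ΔE = 0.3801 m

Fr₁ = 3.957 (given).
Sequent-depth ratio: y₂/y₁ = ½[√(1 + 8Fr₁²) − 1] = ½[√126.26 − 1] = 5.118.
y₂ = 5.118 × 0.1114 = 0.5702 m.
V₁ = Fr₁·√(g·y₁) = 3.957×√(9.81×0.1114) = 4.137 m/s; q = V₁·y₁ = 0.4608 m²/s. V₂ = q/y₂ = 0.4608/0.5702 = 0.8082 m/s. E₁ = y₁ + V₁²/2g = 0.9835 m; E₂ = y₂ + V₂²/2g = 0.6035 m. ΔE = E₁ − E₂ = 0.3801 m.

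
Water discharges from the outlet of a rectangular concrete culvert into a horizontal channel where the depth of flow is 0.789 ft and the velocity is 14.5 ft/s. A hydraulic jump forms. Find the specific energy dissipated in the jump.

ΔE = 0.962 ft

Fr₁ = V₁/√(g·y₁) = 14.5/√(32.2×0.789) = 2.88.
By Bélanger, y₂/y₁ = ½[√(1 + 8Fr₁²) − 1] = ½[√67.21 − 1] = 3.60.
y₂ = 3.60 × 0.789 = 2.84 ft.
Head loss: ΔE = (y₂ − y₁)³/(4y₁y₂) = (2.84 − 0.789)³/(4×0.789×2.84) = 8.62/8.96 = 0.962 ft.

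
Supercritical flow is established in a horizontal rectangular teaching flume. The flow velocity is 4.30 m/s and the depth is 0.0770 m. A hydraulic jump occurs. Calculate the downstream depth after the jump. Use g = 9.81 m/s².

Fr₁ = V₁/√(g·y₁) = 4.30/√(9.81×0.0770) = 4.95.
By Bélanger, y₂/y₁ = ½[√(1 + 8Fr₁²) − 1] = ½[√196.8 − 1] = 6.51.
y₂ = 6.51 × 0.0770 = 0.502 m.

y₂ = 0.502 m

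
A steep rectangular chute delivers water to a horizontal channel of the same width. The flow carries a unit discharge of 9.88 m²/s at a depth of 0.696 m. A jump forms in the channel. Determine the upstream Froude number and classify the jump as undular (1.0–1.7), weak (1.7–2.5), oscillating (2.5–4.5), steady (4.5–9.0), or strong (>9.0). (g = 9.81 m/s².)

Fr₁ = 5.43; steady jump

V₁ = q/y₁ = 9.88/0.696 = 14.2 m/s. Fr₁ = V₁/√(g·y₁) = 14.2/√(9.81×0.696) = 5.43.
Fr₁ = 5.43 lies in the steady range.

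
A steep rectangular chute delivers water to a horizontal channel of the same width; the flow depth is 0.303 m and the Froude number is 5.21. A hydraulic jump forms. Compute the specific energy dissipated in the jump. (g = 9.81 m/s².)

Fr₁ = 5.21 (given).
Conjugate-depth relation: y₂/y₁ = ½[√(1 + 8Fr₁²) − 1] = ½[√218.2 − 1] = 6.88.
y₂ = 6.88 × 0.303 = 2.09 m.
V₁ = Fr₁·√(g·y₁) = 5.21×√(9.81×0.303) = 8.98 m/s; q = V₁·y₁ = 2.72 m²/s. V₂ = q/y₂ = 2.72/2.09 = 1.30 m/s. E₁ = y₁ + V₁²/2g = 4.42 m; E₂ = y₂ + V₂²/2g = 2.17 m. ΔE = E₁ − E₂ = 2.24 m.

ΔE = 2.24 m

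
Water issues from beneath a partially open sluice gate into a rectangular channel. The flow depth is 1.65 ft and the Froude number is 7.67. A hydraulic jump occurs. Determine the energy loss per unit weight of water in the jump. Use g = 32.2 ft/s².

Fr₁ = 7.67 (given).
By Bélanger, y₂/y₁ = ½[√(1 + 8Fr₁²) − 1] = ½[√471.6 − 1] = 10.4.
y₂ = 10.4 × 1.65 = 17.1 ft.
V₁ = Fr₁·√(g·y₁) = 7.67×√(32.2×1.65) = 55.9 ft/s; q = V₁·y₁ = 92.2 ft²/s. V₂ = q/y₂ = 92.2/17.1 = 5.40 ft/s. E₁ = y₁ + V₁²/2g = 50.2 ft; E₂ = y₂ + V₂²/2g = 17.5 ft. ΔE = E₁ − E₂ = 32.6 ft.

ΔE = 32.6 ft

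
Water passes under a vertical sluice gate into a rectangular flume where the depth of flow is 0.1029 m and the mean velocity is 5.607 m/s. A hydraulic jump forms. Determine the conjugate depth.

Fr₁ = V₁/√(g·y₁) = 5.607/√(9.81×0.1029) = 5.581.
Bélanger equation: y₂/y₁ = ½[√(1 + 8Fr₁²) − 1] = ½[√250.15 − 1] = 7.408.
y₂ = 7.408 × 0.1029 = 0.7623 m.

y₂ = 0.7623 m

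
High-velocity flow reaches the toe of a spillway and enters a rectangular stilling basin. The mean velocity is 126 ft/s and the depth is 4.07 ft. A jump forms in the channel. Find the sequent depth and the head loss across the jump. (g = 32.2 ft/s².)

Fr₁ = V₁/√(g·y₁) = 126/√(32.2×4.07) = 11.0.
From the momentum equation for a rectangular channel, y₂/y₁ = ½[√(1 + 8Fr₁²) − 1] = ½[√970.1 − 1] = 15.1.
y₂ = 15.1 × 4.07 = 61.3 ft.
Head loss: ΔE = (y₂ − y₁)³/(4y₁y₂) = (61.3 − 4.07)³/(4×4.07×61.3) = 187924/999 = 188 ft.

y₂ = 61.3 ft; ΔE = 188 ft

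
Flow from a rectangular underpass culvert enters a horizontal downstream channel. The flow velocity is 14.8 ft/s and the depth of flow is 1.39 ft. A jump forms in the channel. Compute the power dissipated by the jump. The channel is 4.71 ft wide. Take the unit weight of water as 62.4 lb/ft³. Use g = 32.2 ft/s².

Fr₁ = V₁/√(g·y₁) = 14.8/√(32.2×1.39) = 2.21.
Bélanger equation: y₂/y₁ = ½[√(1 + 8Fr₁²) − 1] = ½[√40.15 − 1] = 2.67.
y₂ = 2.67 × 1.39 = 3.71 ft.
Head loss: ΔE = (y₂ − y₁)³/(4y₁y₂) = (3.71 − 1.39)³/(4×1.39×3.71) = 12.5/20.6 = 0.605 ft.
q = V₁·y₁ = 14.8 × 1.39 = 20.6 ft²/s. Q = q·b = 20.6 × 4.71 = 96.9 cfs. P = γ·Q·ΔE/550 = 62.4 × 96.9 × 0.605 / 550 = 6.65 hp.

P = 6.65 hp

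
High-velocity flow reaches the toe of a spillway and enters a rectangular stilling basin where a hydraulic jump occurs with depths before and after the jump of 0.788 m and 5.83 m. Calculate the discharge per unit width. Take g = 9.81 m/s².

q = 12.2 m²/s

For a rectangular channel the momentum equation gives q² = ½·g·y₁·y₂·(y₁ + y₂) = ½×9.81×0.788×5.83×6.62 = 149.
q = √149 = 12.2 m²/s.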